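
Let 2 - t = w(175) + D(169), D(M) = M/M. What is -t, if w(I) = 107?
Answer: 106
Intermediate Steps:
D(M) = 1
t = -106 (t = 2 - (107 + 1) = 2 - 1*108 = 2 - 108 = -106)
-t = -1*(-106) = 106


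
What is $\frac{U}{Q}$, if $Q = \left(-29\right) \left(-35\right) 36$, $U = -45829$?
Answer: $- \frac{6547}{5220} \approx -1.2542$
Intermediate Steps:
$Q = 36540$ ($Q = 1015 \cdot 36 = 36540$)
$\frac{U}{Q} = - \frac{45829}{36540} = \left(-45829\right) \frac{1}{36540} = - \frac{6547}{5220}$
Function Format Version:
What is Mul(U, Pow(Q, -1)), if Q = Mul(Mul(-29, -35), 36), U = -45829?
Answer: Rational(-6547, 5220) ≈ -1.2542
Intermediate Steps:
Q = 36540 (Q = Mul(1015, 36) = 36540)
Mul(U, Pow(Q, -1)) = Mul(-45829, Pow(36540, -1)) = Mul(-45829, Rational(1, 36540)) = Rational(-6547, 5220)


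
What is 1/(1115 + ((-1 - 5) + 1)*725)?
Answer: -1/2510 ≈ -0.00039841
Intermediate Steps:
1/(1115 + ((-1 - 5) + 1)*725) = 1/(1115 + (-6 + 1)*725) = 1/(1115 - 5*725) = 1/(1115 - 3625) = 1/(-2510) = -1/2510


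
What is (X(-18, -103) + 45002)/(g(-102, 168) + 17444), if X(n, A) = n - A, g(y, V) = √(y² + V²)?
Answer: 196624407/76063627 - 135261*√1073/152127254 ≈ 2.5559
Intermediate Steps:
g(y, V) = √(V² + y²)
(X(-18, -103) + 45002)/(g(-102, 168) + 17444) = ((-18 - 1*(-103)) + 45002)/(√(168² + (-102)²) + 17444) = ((-18 + 103) + 45002)/(√(28224 + 10404) + 17444) = (85 + 45002)/(√38628 + 17444) = 45087/(6*√1073 + 17444) = 45087/(17444 + 6*√1073)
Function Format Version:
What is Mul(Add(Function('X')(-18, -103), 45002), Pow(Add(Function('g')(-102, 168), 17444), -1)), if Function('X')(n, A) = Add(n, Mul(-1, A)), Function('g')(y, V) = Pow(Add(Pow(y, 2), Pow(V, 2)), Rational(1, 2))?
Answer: Add(Rational(196624407, 76063627), Mul(Rational(-135261, 152127254), Pow(1073, Rational(1, 2)))) ≈ 2.5559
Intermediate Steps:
Function('g')(y, V) = Pow(Add(Pow(V, 2), Pow(y, 2)), Rational(1, 2))
Mul(Add(Function('X')(-18, -103), 45002), Pow(Add(Function('g')(-102, 168), 17444), -1)) = Mul(Add(Add(-18, Mul(-1, -103)), 45002), Pow(Add(Pow(Add(Pow(168, 2), Pow(-102, 2)), Rational(1, 2)), 17444), -1)) = Mul(Add(Add(-18, 103), 45002), Pow(Add(Pow(Add(28224, 10404), Rational(1, 2)), 17444), -1)) = Mul(Add(85, 45002), Pow(Add(Pow(38628, Rational(1, 2)), 17444), -1)) = Mul(45087, Pow(Add(Mul(6, Pow(1073, Rational(1, 2))), 17444), -1)) = Mul(45087, Pow(Add(17444, Mul(6, Pow(1073, Rational(1, 2)))), -1))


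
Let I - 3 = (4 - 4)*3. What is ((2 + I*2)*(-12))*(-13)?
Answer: 1248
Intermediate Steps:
I = 3 (I = 3 + (4 - 4)*3 = 3 + 0*3 = 3 + 0 = 3)
((2 + I*2)*(-12))*(-13) = ((2 + 3*2)*(-12))*(-13) = ((2 + 6)*(-12))*(-13) = (8*(-12))*(-13) = -96*(-13) = 1248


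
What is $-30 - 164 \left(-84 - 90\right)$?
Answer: $28506$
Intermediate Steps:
$-30 - 164 \left(-84 - 90\right) = -30 - -28536 = -30 + 28536 = 28506$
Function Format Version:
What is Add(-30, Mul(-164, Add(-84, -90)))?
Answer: 28506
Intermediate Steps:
Add(-30, Mul(-164, Add(-84, -90))) = Add(-30, Mul(-164, -174)) = Add(-30, 28536) = 28506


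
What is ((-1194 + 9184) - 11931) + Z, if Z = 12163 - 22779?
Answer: -14557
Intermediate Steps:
Z = -10616
((-1194 + 9184) - 11931) + Z = ((-1194 + 9184) - 11931) - 10616 = (7990 - 11931) - 10616 = -3941 - 10616 = -14557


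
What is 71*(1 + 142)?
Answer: 10153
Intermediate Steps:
71*(1 + 142) = 71*143 = 10153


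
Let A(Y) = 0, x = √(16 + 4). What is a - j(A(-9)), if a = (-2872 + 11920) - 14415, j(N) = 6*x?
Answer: -5367 - 12*√5 ≈ -5393.8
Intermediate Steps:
x = 2*√5 (x = √20 = 2*√5 ≈ 4.4721)
j(N) = 12*√5 (j(N) = 6*(2*√5) = 12*√5)
a = -5367 (a = 9048 - 14415 = -5367)
a - j(A(-9)) = -5367 - 12*√5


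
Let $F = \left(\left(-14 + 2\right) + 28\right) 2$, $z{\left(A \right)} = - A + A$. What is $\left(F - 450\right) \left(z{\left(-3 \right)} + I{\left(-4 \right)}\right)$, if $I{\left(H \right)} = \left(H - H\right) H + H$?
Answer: $1672$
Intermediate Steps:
$z{\left(A \right)} = 0$
$I{\left(H \right)} = H$ ($I{\left(H \right)} = 0 H + H = 0 + H = H$)
$F = 32$ ($F = \left(-12 + 28\right) 2 = 16 \cdot 2 = 32$)
$\left(F - 450\right) \left(z{\left(-3 \right)} + I{\left(-4 \right)}\right) = \left(32 - 450\right) \left(0 - 4\right) = \left(-418\right) \left(-4\right) = 1672$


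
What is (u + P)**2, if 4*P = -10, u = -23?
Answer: 2601/4 ≈ 650.25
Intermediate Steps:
P = -5/2 (P = (1/4)*(-10) = -5/2 ≈ -2.5000)
(u + P)**2 = (-23 - 5/2)**2 = (-51/2)**2 = 2601/4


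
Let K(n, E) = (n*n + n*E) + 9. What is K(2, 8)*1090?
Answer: 31610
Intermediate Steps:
K(n, E) = 9 + n**2 + E*n (K(n, E) = (n**2 + E*n) + 9 = 9 + n**2 + E*n)
K(2, 8)*1090 = (9 + 2**2 + 8*2)*1090 = (9 + 4 + 16)*1090 = 29*1090 = 31610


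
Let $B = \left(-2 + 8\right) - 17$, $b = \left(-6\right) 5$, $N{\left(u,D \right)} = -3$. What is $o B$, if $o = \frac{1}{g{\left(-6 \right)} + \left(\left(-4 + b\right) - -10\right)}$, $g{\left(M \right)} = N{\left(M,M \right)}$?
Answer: $\frac{11}{27} \approx 0.40741$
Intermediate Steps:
$b = -30$
$B = -11$ ($B = 6 - 17 = -11$)
$g{\left(M \right)} = -3$
$o = - \frac{1}{27}$ ($o = \frac{1}{-3 - 24} = \frac{1}{-27} = - \frac{1}{27} \approx -0.037037$)
$o B = \left(- \frac{1}{27}\right) \left(-11\right) = \frac{11}{27}$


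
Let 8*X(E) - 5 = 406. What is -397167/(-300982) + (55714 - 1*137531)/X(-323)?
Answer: -196840318715/123703602 ≈ -1591.2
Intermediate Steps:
X(E) = 411/8 (X(E) = 5/8 + (⅛)*406 = 5/8 + 203/4 = 411/8)
-397167/(-300982) + (55714 - 1*137531)/X(-323) = -397167/(-300982) + (55714 - 1*137531)/(411/8) = -397167*(-1/300982) + (55714 - 137531)*(8/411) = 397167/300982 - 81817*8/411 = 397167/300982 - 654536/411 = -196840318715/123703602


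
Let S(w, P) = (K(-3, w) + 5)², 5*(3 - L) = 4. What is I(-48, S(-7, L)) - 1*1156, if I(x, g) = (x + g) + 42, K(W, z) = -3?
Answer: -1158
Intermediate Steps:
L = 11/5 (L = 3 - ⅕*4 = 3 - ⅘ = 11/5 ≈ 2.2000)
S(w, P) = 4 (S(w, P) = (-3 + 5)² = 2² = 4)
I(x, g) = 42 + g + x (I(x, g) = (g + x) + 42 = 42 + g + x)
I(-48, S(-7, L)) - 1*1156 = (42 + 4 - 48) - 1*1156 = -2 - 1156 = -1158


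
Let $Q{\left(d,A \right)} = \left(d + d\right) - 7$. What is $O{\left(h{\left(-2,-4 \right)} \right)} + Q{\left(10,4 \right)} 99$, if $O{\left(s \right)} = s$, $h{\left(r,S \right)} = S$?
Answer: $1283$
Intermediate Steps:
$Q{\left(d,A \right)} = -7 + 2 d$ ($Q{\left(d,A \right)} = 2 d - 7 = -7 + 2 d$)
$O{\left(h{\left(-2,-4 \right)} \right)} + Q{\left(10,4 \right)} 99 = -4 + \left(-7 + 2 \cdot 10\right) 99 = -4 + \left(-7 + 20\right) 99 = -4 + 13 \cdot 99 = -4 + 1287 = 1283$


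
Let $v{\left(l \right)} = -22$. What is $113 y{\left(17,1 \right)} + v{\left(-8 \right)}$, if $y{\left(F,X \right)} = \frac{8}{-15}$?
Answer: $- \frac{1234}{15} \approx -82.267$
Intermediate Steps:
$y{\left(F,X \right)} = - \frac{8}{15}$ ($y{\left(F,X \right)} = 8 \left(- \frac{1}{15}\right) = - \frac{8}{15}$)
$113 y{\left(17,1 \right)} + v{\left(-8 \right)} = 113 \left(- \frac{8}{15}\right) - 22 = - \frac{904}{15} - 22 = - \frac{1234}{15}$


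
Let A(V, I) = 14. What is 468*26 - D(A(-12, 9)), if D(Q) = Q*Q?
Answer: 11972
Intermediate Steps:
D(Q) = Q²
468*26 - D(A(-12, 9)) = 468*26 - 1*14² = 12168 - 1*196 = 12168 - 196 = 11972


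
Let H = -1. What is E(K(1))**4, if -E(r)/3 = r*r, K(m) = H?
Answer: 81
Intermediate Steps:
K(m) = -1
E(r) = -3*r**2 (E(r) = -3*r*r = -3*r**2)
E(K(1))**4 = (-3*(-1)**2)**4 = (-3*1)**4 = (-3)**4 = 81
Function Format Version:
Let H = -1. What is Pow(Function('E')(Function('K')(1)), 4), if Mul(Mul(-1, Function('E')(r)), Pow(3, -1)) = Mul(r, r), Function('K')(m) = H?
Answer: 81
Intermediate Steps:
Function('K')(m) = -1
Function('E')(r) = Mul(-3, Pow(r, 2)) (Function('E')(r) = Mul(-3, Mul(r, r)) = Mul(-3, Pow(r, 2)))
Pow(Function('E')(Function('K')(1)), 4) = Pow(Mul(-3, Pow(-1, 2)), 4) = Pow(Mul(-3, 1), 4) = Pow(-3, 4) = 81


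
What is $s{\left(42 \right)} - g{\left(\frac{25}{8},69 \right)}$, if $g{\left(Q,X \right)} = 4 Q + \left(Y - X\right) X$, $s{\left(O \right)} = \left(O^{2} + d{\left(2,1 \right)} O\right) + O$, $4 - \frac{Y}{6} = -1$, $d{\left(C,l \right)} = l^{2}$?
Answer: $\frac{9053}{2} \approx 4526.5$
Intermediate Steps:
$Y = 30$ ($Y = 24 - -6 = 24 + 6 = 30$)
$s{\left(O \right)} = O^{2} + 2 O$ ($s{\left(O \right)} = \left(O^{2} + 1^{2} O\right) + O = \left(O^{2} + 1 O\right) + O = \left(O^{2} + O\right) + O = \left(O + O^{2}\right) + O = O^{2} + 2 O$)
$g{\left(Q,X \right)} = 4 Q + X \left(30 - X\right)$ ($g{\left(Q,X \right)} = 4 Q + \left(30 - X\right) X = 4 Q + X \left(30 - X\right)$)
$s{\left(42 \right)} - g{\left(\frac{25}{8},69 \right)} = 42 \left(2 + 42\right) - \left(- 69^{2} + 4 \cdot \frac{25}{8} + 30 \cdot 69\right) = 42 \cdot 44 - \left(\left(-1\right) 4761 + 4 \cdot 25 \cdot \frac{1}{8} + 2070\right) = 1848 - \left(-4761 + 4 \cdot \frac{25}{8} + 2070\right) = 1848 - \left(-4761 + \frac{25}{2} + 2070\right) = 1848 - - \frac{5357}{2} = 1848 + \frac{5357}{2} = \frac{9053}{2}$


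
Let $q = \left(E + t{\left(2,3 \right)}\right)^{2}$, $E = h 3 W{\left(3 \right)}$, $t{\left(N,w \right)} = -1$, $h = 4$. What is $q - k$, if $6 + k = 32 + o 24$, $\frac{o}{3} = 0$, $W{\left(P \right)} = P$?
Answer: $1199$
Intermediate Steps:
$E = 36$ ($E = 4 \cdot 3 \cdot 3 = 12 \cdot 3 = 36$)
$o = 0$ ($o = 3 \cdot 0 = 0$)
$k = 26$ ($k = -6 + \left(32 + 0 \cdot 24\right) = -6 + \left(32 + 0\right) = -6 + 32 = 26$)
$q = 1225$ ($q = \left(36 - 1\right)^{2} = 35^{2} = 1225$)
$q - k = 1225 - 26 = 1199$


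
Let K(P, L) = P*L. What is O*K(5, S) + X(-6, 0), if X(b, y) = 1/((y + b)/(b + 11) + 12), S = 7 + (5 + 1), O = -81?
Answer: -284305/54 ≈ -5264.9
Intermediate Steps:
S = 13 (S = 7 + 6 = 13)
K(P, L) = L*P
X(b, y) = 1/(12 + (b + y)/(11 + b)) (X(b, y) = 1/((b + y)/(11 + b) + 12) = 1/(12 + (b + y)/(11 + b)))
O*K(5, S) + X(-6, 0) = -1053*5 + (11 - 6)/(132 + 0 + 13*(-6)) = -81*65 + 5/(132 + 0 - 78) = -5265 + 5/54 = -284305/54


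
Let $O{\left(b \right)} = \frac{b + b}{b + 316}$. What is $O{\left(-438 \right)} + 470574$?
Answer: $\frac{28705452}{61} \approx 4.7058 \cdot 10^{5}$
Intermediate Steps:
$O{\left(b \right)} = \frac{2 b}{316 + b}$
$O{\left(-438 \right)} + 470574 = 2 \left(-438\right) \frac{1}{316 - 438} + 470574 = 2 \left(-438\right) \frac{1}{-122} + 470574 = 2 \left(-438\right) \left(- \frac{1}{122}\right) + 470574 = \frac{438}{61} + 470574 = \frac{28705452}{61}$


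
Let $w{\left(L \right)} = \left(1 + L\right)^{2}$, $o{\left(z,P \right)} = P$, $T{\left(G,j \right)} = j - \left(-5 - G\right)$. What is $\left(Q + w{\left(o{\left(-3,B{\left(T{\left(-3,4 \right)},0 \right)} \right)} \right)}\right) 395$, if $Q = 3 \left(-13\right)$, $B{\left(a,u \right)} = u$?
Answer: $-15010$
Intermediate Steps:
$T{\left(G,j \right)} = 5 + G + j$ ($T{\left(G,j \right)} = j + \left(5 + G\right) = 5 + G + j$)
$Q = -39$
$\left(Q + w{\left(o{\left(-3,B{\left(T{\left(-3,4 \right)},0 \right)} \right)} \right)}\right) 395 = \left(-39 + \left(1 + 0\right)^{2}\right) 395 = \left(-39 + 1^{2}\right) 395 = \left(-39 + 1\right) 395 = \left(-38\right) 395 = -15010$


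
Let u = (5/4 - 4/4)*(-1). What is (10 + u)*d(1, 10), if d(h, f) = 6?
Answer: 117/2 ≈ 58.500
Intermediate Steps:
u = -1/4 (u = (5*(1/4) - 4*1/4)*(-1) = (5/4 - 1)*(-1) = (1/4)*(-1) = -1/4 ≈ -0.25000)
(10 + u)*d(1, 10) = (10 - 1/4)*6 = (39/4)*6 = 117/2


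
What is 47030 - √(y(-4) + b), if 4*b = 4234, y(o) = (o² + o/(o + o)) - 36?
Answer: 47030 - √1039 ≈ 46998.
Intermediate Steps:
y(o) = -71/2 + o² (y(o) = (o² + o/((2*o))) - 36 = (o² + (1/(2*o))*o) - 36 = (o² + ½) - 36 = (½ + o²) - 36 = -71/2 + o²)
b = 2117/2 (b = (¼)*4234 = 2117/2 ≈ 1058.5)
47030 - √(y(-4) + b) = 47030 - √((-71/2 + (-4)²) + 2117/2) = 47030 - √((-71/2 + 16) + 2117/2) = 47030 - √(-39/2 + 2117/2) = 47030 - √1039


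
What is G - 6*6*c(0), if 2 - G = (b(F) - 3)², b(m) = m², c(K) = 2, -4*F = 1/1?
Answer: -20129/256 ≈ -78.629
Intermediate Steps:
F = -¼ (F = -¼/1 = -¼*1 = -¼ ≈ -0.25000)
G = -1697/256 (G = 2 - ((-¼)² - 3)² = 2 - (1/16 - 3)² = 2 - (-47/16)² = 2 - 1*2209/256 = 2 - 2209/256 = -1697/256 ≈ -6.6289)
G - 6*6*c(0) = -1697/256 - 6*6*2 = -1697/256 - 36*2 = -1697/256 - 1*72 = -1697/256 - 72 = -20129/256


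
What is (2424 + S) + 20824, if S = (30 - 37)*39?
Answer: 22975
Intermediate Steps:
S = -273 (S = -7*39 = -273)
(2424 + S) + 20824 = (2424 - 273) + 20824 = 2151 + 20824 = 22975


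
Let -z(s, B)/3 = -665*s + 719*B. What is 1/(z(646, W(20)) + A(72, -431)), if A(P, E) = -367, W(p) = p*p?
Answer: 1/425603 ≈ 2.3496e-6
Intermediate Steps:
W(p) = p²
z(s, B) = -2157*B + 1995*s (z(s, B) = -3*(-665*s + 719*B) = -2157*B + 1995*s)
1/(z(646, W(20)) + A(72, -431)) = 1/((-2157*20² + 1995*646) - 367) = 1/((-2157*400 + 1288770) - 367) = 1/((-862800 + 1288770) - 367) = 1/(425970 - 367) = 1/425603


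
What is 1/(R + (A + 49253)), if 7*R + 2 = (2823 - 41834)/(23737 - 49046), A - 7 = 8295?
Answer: 177163/10196604858 ≈ 1.7375e-5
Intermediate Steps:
A = 8302 (A = 7 + 8295 = 8302)
R = -11607/177163 (R = -2/7 + ((2823 - 41834)/(23737 - 49046))/7 = -2/7 + (-39011/(-25309))/7 = -2/7 + (-39011*(-1/25309))/7 = -2/7 + (⅐)*(39011/25309) = -2/7 + 5573/25309 = -11607/177163 ≈ -0.065516)
1/(R + (A + 49253)) = 1/(-11607/177163 + (8302 + 49253)) = 1/(-11607/177163 + 57555) = 1/(10196604858/177163) = 177163/10196604858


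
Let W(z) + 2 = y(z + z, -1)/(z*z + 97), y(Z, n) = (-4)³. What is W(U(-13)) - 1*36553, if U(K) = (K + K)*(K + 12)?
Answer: -28257079/773 ≈ -36555.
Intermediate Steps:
U(K) = 2*K*(12 + K) (U(K) = (2*K)*(12 + K) = 2*K*(12 + K))
y(Z, n) = -64
W(z) = -2 - 64/(97 + z²) (W(z) = -2 - 64/(z*z + 97) = -2 - 64/(z² + 97) = -2 - 64/(97 + z²))
W(U(-13)) - 1*36553 = 2*(-129 - (2*(-13)*(12 - 13))²)/(97 + (2*(-13)*(12 - 13))²) - 1*36553 = 2*(-129 - (2*(-13)*(-1))²)/(97 + (2*(-13)*(-1))²) - 36553 = 2*(-129 - 1*26²)/(97 + 26²) - 36553 = 2*(-129 - 1*676)/(97 + 676) - 36553 = 2*(-129 - 676)/773 - 36553 = 2*(1/773)*(-805) - 36553 = -1610/773 - 36553 = -28257079/773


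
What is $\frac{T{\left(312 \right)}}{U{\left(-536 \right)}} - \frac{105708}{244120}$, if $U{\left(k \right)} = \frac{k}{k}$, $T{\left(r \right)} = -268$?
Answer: $- \frac{16382467}{61030} \approx -268.43$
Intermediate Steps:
$U{\left(k \right)} = 1$
$\frac{T{\left(312 \right)}}{U{\left(-536 \right)}} - \frac{105708}{244120} = - \frac{268}{1} - \frac{105708}{244120} = \left(-268\right) 1 - \frac{26427}{61030} = -268 - \frac{26427}{61030} = - \frac{16382467}{61030}$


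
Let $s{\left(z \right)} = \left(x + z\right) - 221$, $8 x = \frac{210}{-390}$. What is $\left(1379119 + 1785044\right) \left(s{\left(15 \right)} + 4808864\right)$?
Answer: $\frac{1582399261069275}{104} \approx 1.5215 \cdot 10^{13}$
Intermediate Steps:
$x = - \frac{7}{104}$ ($x = \frac{210 \frac{1}{-390}}{8} = \frac{210 \left(- \frac{1}{390}\right)}{8} = \frac{1}{8} \left(- \frac{7}{13}\right) = - \frac{7}{104} \approx -0.067308$)
$s{\left(z \right)} = - \frac{22991}{104} + z$ ($s{\left(z \right)} = \left(- \frac{7}{104} + z\right) - 221 = - \frac{22991}{104} + z$)
$\left(1379119 + 1785044\right) \left(s{\left(15 \right)} + 4808864\right) = \left(1379119 + 1785044\right) \left(\left(- \frac{22991}{104} + 15\right) + 4808864\right) = 3164163 \left(- \frac{21431}{104} + 4808864\right) = 3164163 \cdot \frac{500100425}{104} = \frac{1582399261069275}{104}$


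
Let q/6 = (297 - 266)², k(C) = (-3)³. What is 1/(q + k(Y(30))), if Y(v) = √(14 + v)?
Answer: 1/5739 ≈ 0.00017425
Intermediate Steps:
k(C) = -27
q = 5766 (q = 6*(297 - 266)² = 6*31² = 6*961 = 5766)
1/(q + k(Y(30))) = 1/(5766 - 27) = 1/5739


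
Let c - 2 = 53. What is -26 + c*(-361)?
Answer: -19881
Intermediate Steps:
c = 55 (c = 2 + 53 = 55)
-26 + c*(-361) = -26 + 55*(-361) = -26 - 19855 = -19881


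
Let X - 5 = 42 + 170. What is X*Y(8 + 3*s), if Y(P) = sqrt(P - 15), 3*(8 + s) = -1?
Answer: 868*I*sqrt(2) ≈ 1227.5*I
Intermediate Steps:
s = -25/3 (s = -8 + (1/3)*(-1) = -8 - 1/3 = -25/3 ≈ -8.3333)
Y(P) = sqrt(-15 + P)
X = 217 (X = 5 + (42 + 170) = 5 + 212 = 217)
X*Y(8 + 3*s) = 217*sqrt(-15 + (8 + 3*(-25/3))) = 217*sqrt(-15 + (8 - 25)) = 217*sqrt(-15 - 17) = 217*sqrt(-32) = 217*(4*I*sqrt(2)) = 868*I*sqrt(2)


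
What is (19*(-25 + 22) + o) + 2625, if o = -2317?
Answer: 251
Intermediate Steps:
(19*(-25 + 22) + o) + 2625 = (19*(-25 + 22) - 2317) + 2625 = (19*(-3) - 2317) + 2625 = (-57 - 2317) + 2625 = -2374 + 2625 = 251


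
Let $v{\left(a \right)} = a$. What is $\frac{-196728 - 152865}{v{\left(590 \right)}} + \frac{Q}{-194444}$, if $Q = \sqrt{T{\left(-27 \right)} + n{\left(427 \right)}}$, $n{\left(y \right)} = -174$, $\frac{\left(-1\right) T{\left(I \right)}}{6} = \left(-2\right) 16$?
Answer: $- \frac{349593}{590} - \frac{3 \sqrt{2}}{194444} \approx -592.53$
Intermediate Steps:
$T{\left(I \right)} = 192$ ($T{\left(I \right)} = - 6 \left(\left(-2\right) 16\right) = \left(-6\right) \left(-32\right) = 192$)
$Q = 3 \sqrt{2}$ ($Q = \sqrt{192 - 174} = \sqrt{18} = 3 \sqrt{2} \approx 4.2426$)
$\frac{-196728 - 152865}{v{\left(590 \right)}} + \frac{Q}{-194444} = \frac{-196728 - 152865}{590} + \frac{3 \sqrt{2}}{-194444} = \left(-349593\right) \frac{1}{590} + 3 \sqrt{2} \left(- \frac{1}{194444}\right) = - \frac{349593}{590} - \frac{3 \sqrt{2}}{194444}$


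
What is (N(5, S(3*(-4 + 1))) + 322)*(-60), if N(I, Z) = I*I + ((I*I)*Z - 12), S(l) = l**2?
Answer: -141600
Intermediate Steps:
N(I, Z) = -12 + I**2 + Z*I**2 (N(I, Z) = I**2 + (I**2*Z - 12) = I**2 + (Z*I**2 - 12) = I**2 + (-12 + Z*I**2) = -12 + I**2 + Z*I**2)
(N(5, S(3*(-4 + 1))) + 322)*(-60) = ((-12 + 5**2 + (3*(-4 + 1))**2*5**2) + 322)*(-60) = ((-12 + 25 + (3*(-3))**2*25) + 322)*(-60) = ((-12 + 25 + (-9)**2*25) + 322)*(-60) = ((-12 + 25 + 81*25) + 322)*(-60) = ((-12 + 25 + 2025) + 322)*(-60) = (2038 + 322)*(-60) = 2360*(-60) = -141600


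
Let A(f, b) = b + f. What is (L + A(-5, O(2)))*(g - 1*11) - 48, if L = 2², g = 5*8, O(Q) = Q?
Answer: -19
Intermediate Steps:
g = 40
L = 4
(L + A(-5, O(2)))*(g - 1*11) - 48 = (4 + (2 - 5))*(40 - 1*11) - 48 = (4 - 3)*(40 - 11) - 48 = 1*29 - 48 = 29 - 48 = -19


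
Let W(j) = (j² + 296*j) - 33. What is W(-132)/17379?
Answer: -2409/1931 ≈ -1.2475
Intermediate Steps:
W(j) = -33 + j² + 296*j
W(-132)/17379 = (-33 + (-132)² + 296*(-132))/17379 = (-33 + 17424 - 39072)*(1/17379) = -21681*1/17379 = -2409/1931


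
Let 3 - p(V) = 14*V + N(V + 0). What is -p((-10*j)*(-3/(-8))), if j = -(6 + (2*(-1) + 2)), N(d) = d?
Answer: 669/2 ≈ 334.50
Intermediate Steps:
j = -6 (j = -(6 + (-2 + 2)) = -(6 + 0) = -1*6 = -6)
p(V) = 3 - 15*V (p(V) = 3 - (14*V + (V + 0)) = 3 - (14*V + V) = 3 - 15*V)
-p((-10*j)*(-3/(-8))) = -(3 - 15*(-10*(-6))*(-3/(-8))) = -(3 - 900*(-3*(-⅛))) = -(3 - 900*3/8) = -(3 - 15*45/2) = -(3 - 675/2) = -1*(-669/2) = 669/2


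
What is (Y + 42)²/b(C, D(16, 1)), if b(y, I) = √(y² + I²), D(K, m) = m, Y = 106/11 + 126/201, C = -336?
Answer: 1483636324*√112897/61322150593 ≈ 8.1293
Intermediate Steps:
Y = 7564/737 (Y = 106*(1/11) + 126*(1/201) = 106/11 + 42/67 = 7564/737 ≈ 10.263)
b(y, I) = √(I² + y²)
(Y + 42)²/b(C, D(16, 1)) = (7564/737 + 42)²/(√(1² + (-336)²)) = (38518/737)²/(√(1 + 112896)) = 1483636324/(543169*(√112897)) = 1483636324*(√112897/112897)/543169 = 1483636324*√112897/61322150593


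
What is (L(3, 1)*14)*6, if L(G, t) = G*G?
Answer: 756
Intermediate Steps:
L(G, t) = G²
(L(3, 1)*14)*6 = (3²*14)*6 = (9*14)*6 = 126*6 = 756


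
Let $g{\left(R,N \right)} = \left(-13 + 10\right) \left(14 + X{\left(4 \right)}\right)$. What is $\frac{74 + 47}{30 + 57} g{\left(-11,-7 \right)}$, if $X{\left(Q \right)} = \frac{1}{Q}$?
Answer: $- \frac{6897}{116} \approx -59.457$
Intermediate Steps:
$g{\left(R,N \right)} = - \frac{171}{4}$ ($g{\left(R,N \right)} = \left(-13 + 10\right) \left(14 + \frac{1}{4}\right) = - 3 \left(14 + \frac{1}{4}\right) = \left(-3\right) \frac{57}{4} = - \frac{171}{4}$)
$\frac{74 + 47}{30 + 57} g{\left(-11,-7 \right)} = \frac{74 + 47}{30 + 57} \left(- \frac{171}{4}\right) = \frac{121}{87} \left(- \frac{171}{4}\right) = - \frac{6897}{116}$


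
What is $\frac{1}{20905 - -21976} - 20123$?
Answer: $- \frac{862894362}{42881} \approx -20123.0$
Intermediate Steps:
$\frac{1}{20905 - -21976} - 20123 = \frac{1}{20905 + 21976} - 20123 = \frac{1}{42881} - 20123 = - \frac{862894362}{42881}$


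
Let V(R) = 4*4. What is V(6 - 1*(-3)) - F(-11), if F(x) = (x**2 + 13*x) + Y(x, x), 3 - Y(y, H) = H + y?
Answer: 13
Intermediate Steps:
Y(y, H) = 3 - H - y (Y(y, H) = 3 - (H + y) = 3 + (-H - y) = 3 - H - y)
F(x) = 3 + x**2 + 11*x (F(x) = (x**2 + 13*x) + (3 - x - x) = (x**2 + 13*x) + (3 - 2*x) = 3 + x**2 + 11*x)
V(R) = 16
V(6 - 1*(-3)) - F(-11) = 16 - (3 + (-11)**2 + 11*(-11)) = 16 - (3 + 121 - 121) = 16 - 1*3 = 16 - 3 = 13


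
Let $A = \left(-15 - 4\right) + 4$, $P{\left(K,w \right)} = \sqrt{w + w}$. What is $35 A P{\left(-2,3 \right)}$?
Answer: $- 525 \sqrt{6} \approx -1286.0$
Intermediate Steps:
$P{\left(K,w \right)} = \sqrt{2} \sqrt{w}$ ($P{\left(K,w \right)} = \sqrt{2 w} = \sqrt{2} \sqrt{w}$)
$A = -15$ ($A = -19 + 4 = -15$)
$35 A P{\left(-2,3 \right)} = 35 \left(-15\right) \sqrt{2} \sqrt{3} = - 525 \sqrt{6}$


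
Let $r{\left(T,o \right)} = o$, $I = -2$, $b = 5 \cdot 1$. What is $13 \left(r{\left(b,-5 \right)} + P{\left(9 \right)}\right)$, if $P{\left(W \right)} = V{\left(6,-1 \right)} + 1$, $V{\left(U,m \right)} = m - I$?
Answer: $-39$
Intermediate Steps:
$b = 5$
$V{\left(U,m \right)} = 2 + m$ ($V{\left(U,m \right)} = m - -2 = m + 2 = 2 + m$)
$P{\left(W \right)} = 2$ ($P{\left(W \right)} = \left(2 - 1\right) + 1 = 1 + 1 = 2$)
$13 \left(r{\left(b,-5 \right)} + P{\left(9 \right)}\right) = 13 \left(-5 + 2\right) = 13 \left(-3\right) = -39$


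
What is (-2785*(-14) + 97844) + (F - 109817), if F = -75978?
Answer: -48961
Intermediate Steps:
(-2785*(-14) + 97844) + (F - 109817) = (-2785*(-14) + 97844) + (-75978 - 109817) = (38990 + 97844) - 185795 = 136834 - 185795 = -48961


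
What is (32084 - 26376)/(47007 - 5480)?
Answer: 5708/41527 ≈ 0.13745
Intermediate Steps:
(32084 - 26376)/(47007 - 5480) = 5708/41527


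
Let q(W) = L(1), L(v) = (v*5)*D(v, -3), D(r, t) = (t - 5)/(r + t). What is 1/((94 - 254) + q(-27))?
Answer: -1/140 ≈ -0.0071429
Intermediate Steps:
D(r, t) = (-5 + t)/(r + t)
L(v) = -40*v/(-3 + v) (L(v) = (v*5)*((-5 - 3)/(v - 3)) = (5*v)*(-8/(-3 + v)) = -40*v/(-3 + v))
q(W) = 20 (q(W) = -40*1/(-3 + 1) = -40*1/(-2) = -40*1*(-½) = 20)
1/((94 - 254) + q(-27)) = 1/((94 - 254) + 20) = 1/(-160 + 20) = 1/(-140) = -1/140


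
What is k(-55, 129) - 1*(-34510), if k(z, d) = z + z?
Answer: 34400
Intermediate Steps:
k(z, d) = 2*z
k(-55, 129) - 1*(-34510) = 2*(-55) - 1*(-34510) = -110 + 34510 = 34400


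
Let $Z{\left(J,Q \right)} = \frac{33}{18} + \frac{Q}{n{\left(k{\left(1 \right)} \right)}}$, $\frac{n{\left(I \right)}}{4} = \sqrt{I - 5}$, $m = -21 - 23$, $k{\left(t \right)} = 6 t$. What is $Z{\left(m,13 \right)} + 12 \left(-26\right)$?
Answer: $- \frac{3683}{12} \approx -306.92$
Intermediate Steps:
$m = -44$
$n{\left(I \right)} = 4 \sqrt{-5 + I}$ ($n{\left(I \right)} = 4 \sqrt{I - 5} = 4 \sqrt{-5 + I}$)
$Z{\left(J,Q \right)} = \frac{11}{6} + \frac{Q}{4}$ ($Z{\left(J,Q \right)} = \frac{33}{18} + \frac{Q}{4 \sqrt{-5 + 6 \cdot 1}} = 33 \cdot \frac{1}{18} + \frac{Q}{4 \sqrt{-5 + 6}} = \frac{11}{6} + \frac{Q}{4 \sqrt{1}} = \frac{11}{6} + \frac{Q}{4 \cdot 1} = \frac{11}{6} + \frac{Q}{4}$)
$Z{\left(m,13 \right)} + 12 \left(-26\right) = \left(\frac{11}{6} + \frac{1}{4} \cdot 13\right) + 12 \left(-26\right) = \left(\frac{11}{6} + \frac{13}{4}\right) - 312 = \frac{61}{12} - 312 = - \frac{3683}{12}$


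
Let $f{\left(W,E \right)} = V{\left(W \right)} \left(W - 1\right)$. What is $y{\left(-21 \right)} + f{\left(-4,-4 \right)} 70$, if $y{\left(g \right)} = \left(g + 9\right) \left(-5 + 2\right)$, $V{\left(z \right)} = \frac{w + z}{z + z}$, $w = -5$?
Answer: $- \frac{1431}{4} \approx -357.75$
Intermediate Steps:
$V{\left(z \right)} = \frac{-5 + z}{2 z}$ ($V{\left(z \right)} = \frac{-5 + z}{z + z} = \frac{-5 + z}{2 z}$)
$f{\left(W,E \right)} = \frac{\left(-1 + W\right) \left(-5 + W\right)}{2 W}$ ($f{\left(W,E \right)} = \frac{-5 + W}{2 W} \left(W - 1\right) = \frac{-5 + W}{2 W} \left(-1 + W\right) = \frac{\left(-1 + W\right) \left(-5 + W\right)}{2 W}$)
$y{\left(g \right)} = -27 - 3 g$ ($y{\left(g \right)} = \left(9 + g\right) \left(-3\right) = -27 - 3 g$)
$y{\left(-21 \right)} + f{\left(-4,-4 \right)} 70 = \left(-27 - -63\right) + \frac{\left(-1 - 4\right) \left(-5 - 4\right)}{2 \left(-4\right)} 70 = \left(-27 + 63\right) + \frac{1}{2} \left(- \frac{1}{4}\right) \left(-5\right) \left(-9\right) 70 = 36 - \frac{1575}{4} = - \frac{1431}{4}$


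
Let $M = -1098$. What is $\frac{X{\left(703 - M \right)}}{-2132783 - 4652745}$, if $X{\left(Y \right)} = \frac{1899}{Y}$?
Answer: $- \frac{1899}{12220735928} \approx -1.5539 \cdot 10^{-7}$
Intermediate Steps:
$\frac{X{\left(703 - M \right)}}{-2132783 - 4652745} = \frac{1899 \frac{1}{703 - -1098}}{-2132783 - 4652745} = \frac{1899 \frac{1}{703 + 1098}}{-2132783 - 4652745} = \frac{1899 \cdot \frac{1}{1801}}{-6785528} = 1899 \cdot \frac{1}{1801} \left(- \frac{1}{6785528}\right) = \frac{1899}{1801} \left(- \frac{1}{6785528}\right) = - \frac{1899}{12220735928}$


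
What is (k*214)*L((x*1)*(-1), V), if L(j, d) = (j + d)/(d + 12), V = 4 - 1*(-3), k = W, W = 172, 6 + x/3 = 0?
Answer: 920200/19 ≈ 48432.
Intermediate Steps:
x = -18 (x = -18 + 3*0 = -18 + 0 = -18)
k = 172
V = 7 (V = 4 + 3 = 7)
L(j, d) = (d + j)/(12 + d)
(k*214)*L((x*1)*(-1), V) = (172*214)*((7 - 18*1*(-1))/(12 + 7)) = 36808*((7 - 18*(-1))/19) = 36808*((7 + 18)/19) = 36808*((1/19)*25) = 36808*(25/19) = 920200/19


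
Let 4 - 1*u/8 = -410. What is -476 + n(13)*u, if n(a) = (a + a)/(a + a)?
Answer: 2836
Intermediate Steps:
u = 3312 (u = 32 - 8*(-410) = 32 + 3280 = 3312)
n(a) = 1 (n(a) = (2*a)/((2*a)) = (2*a)*(1/(2*a)) = 1)
-476 + n(13)*u = -476 + 1*3312 = -476 + 3312 = 2836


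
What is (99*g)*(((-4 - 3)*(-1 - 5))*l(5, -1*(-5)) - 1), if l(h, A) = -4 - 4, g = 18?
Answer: -600534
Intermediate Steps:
l(h, A) = -8
(99*g)*(((-4 - 3)*(-1 - 5))*l(5, -1*(-5)) - 1) = (99*18)*(((-4 - 3)*(-1 - 5))*(-8) - 1) = 1782*(-7*(-6)*(-8) - 1) = 1782*(42*(-8) - 1) = 1782*(-336 - 1) = 1782*(-337) = -600534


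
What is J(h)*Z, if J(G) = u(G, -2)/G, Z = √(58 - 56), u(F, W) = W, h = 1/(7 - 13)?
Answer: 12*√2 ≈ 16.971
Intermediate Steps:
h = -⅙ (h = 1/(-6) = -⅙ ≈ -0.16667)
Z = √2 ≈ 1.4142
J(G) = -2/G
J(h)*Z = (-2/(-⅙))*√2 = (-2*(-6))*√2 = 12*√2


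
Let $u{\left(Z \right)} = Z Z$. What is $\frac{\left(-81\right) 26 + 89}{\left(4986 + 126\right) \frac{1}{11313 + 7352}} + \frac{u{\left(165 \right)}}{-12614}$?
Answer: $- \frac{237511139735}{32241384} \approx -7366.7$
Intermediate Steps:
$u{\left(Z \right)} = Z^{2}$
$\frac{\left(-81\right) 26 + 89}{\left(4986 + 126\right) \frac{1}{11313 + 7352}} + \frac{u{\left(165 \right)}}{-12614} = \frac{\left(-81\right) 26 + 89}{\left(4986 + 126\right) \frac{1}{11313 + 7352}} + \frac{165^{2}}{-12614} = \frac{-2106 + 89}{5112 \cdot \frac{1}{18665}} + 27225 \left(- \frac{1}{12614}\right) = - \frac{2017}{5112 \cdot \frac{1}{18665}} - \frac{27225}{12614} = - \frac{2017}{\frac{5112}{18665}} - \frac{27225}{12614} = \left(-2017\right) \frac{18665}{5112} - \frac{27225}{12614} = - \frac{37647305}{5112} - \frac{27225}{12614} = - \frac{237511139735}{32241384}$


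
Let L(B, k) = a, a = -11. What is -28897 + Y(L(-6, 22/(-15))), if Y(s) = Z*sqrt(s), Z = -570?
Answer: -28897 - 570*I*sqrt(11) ≈ -28897.0 - 1890.5*I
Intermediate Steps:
L(B, k) = -11
Y(s) = -570*sqrt(s)
-28897 + Y(L(-6, 22/(-15))) = -28897 - 570*I*sqrt(11)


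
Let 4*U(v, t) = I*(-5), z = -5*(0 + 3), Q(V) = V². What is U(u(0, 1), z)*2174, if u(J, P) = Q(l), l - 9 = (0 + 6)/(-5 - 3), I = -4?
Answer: 10870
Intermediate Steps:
l = 33/4 (l = 9 + (0 + 6)/(-5 - 3) = 9 + 6/(-8) = 9 + 6*(-⅛) = 9 - ¾ = 33/4 ≈ 8.2500)
u(J, P) = 1089/16 (u(J, P) = (33/4)² = 1089/16)
z = -15 (z = -5*3 = -15)
U(v, t) = 5 (U(v, t) = (-4*(-5))/4 = (¼)*20 = 5)
U(u(0, 1), z)*2174 = 5*2174 = 10870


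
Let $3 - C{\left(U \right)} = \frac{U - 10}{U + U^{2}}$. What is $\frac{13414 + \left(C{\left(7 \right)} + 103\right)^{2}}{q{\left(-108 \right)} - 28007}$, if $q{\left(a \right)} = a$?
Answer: $- \frac{15467605}{17633728} \approx -0.87716$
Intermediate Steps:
$C{\left(U \right)} = 3 - \frac{-10 + U}{U + U^{2}}$ ($C{\left(U \right)} = 3 - \frac{U - 10}{U + U^{2}} = 3 - \frac{-10 + U}{U + U^{2}}$)
$\frac{13414 + \left(C{\left(7 \right)} + 103\right)^{2}}{q{\left(-108 \right)} - 28007} = \frac{13414 + \left(\frac{10 + 2 \cdot 7 + 3 \cdot 7^{2}}{7 \left(1 + 7\right)} + 103\right)^{2}}{-108 - 28007} = \frac{13414 + \left(\frac{10 + 14 + 3 \cdot 49}{7 \cdot 8} + 103\right)^{2}}{-28115} = \left(13414 + \left(\frac{1}{7} \cdot \frac{1}{8} \left(10 + 14 + 147\right) + 103\right)^{2}\right) \left(- \frac{1}{28115}\right) = \left(13414 + \left(\frac{1}{7} \cdot \frac{1}{8} \cdot 171 + 103\right)^{2}\right) \left(- \frac{1}{28115}\right) = \left(13414 + \left(\frac{171}{56} + 103\right)^{2}\right) \left(- \frac{1}{28115}\right) = \left(13414 + \left(\frac{5939}{56}\right)^{2}\right) \left(- \frac{1}{28115}\right) = \left(13414 + \frac{35271721}{3136}\right) \left(- \frac{1}{28115}\right) = \frac{77338025}{3136} \left(- \frac{1}{28115}\right) = - \frac{15467605}{17633728}$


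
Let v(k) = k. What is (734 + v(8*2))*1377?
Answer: 1032750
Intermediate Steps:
(734 + v(8*2))*1377 = (734 + 8*2)*1377 = (734 + 16)*1377 = 750*1377 = 1032750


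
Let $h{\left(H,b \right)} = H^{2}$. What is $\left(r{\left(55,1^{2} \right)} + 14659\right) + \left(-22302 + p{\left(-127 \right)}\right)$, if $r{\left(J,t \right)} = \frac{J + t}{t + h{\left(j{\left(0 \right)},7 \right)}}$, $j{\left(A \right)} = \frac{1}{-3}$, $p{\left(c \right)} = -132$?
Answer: $- \frac{38623}{5} \approx -7724.6$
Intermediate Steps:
$j{\left(A \right)} = - \frac{1}{3}$
$r{\left(J,t \right)} = \frac{J + t}{\frac{1}{9} + t}$ ($r{\left(J,t \right)} = \frac{J + t}{t + \left(- \frac{1}{3}\right)^{2}} = \frac{J + t}{t + \frac{1}{9}} = \frac{J + t}{\frac{1}{9} + t}$)
$\left(r{\left(55,1^{2} \right)} + 14659\right) + \left(-22302 + p{\left(-127 \right)}\right) = \left(\frac{9 \left(55 + 1^{2}\right)}{1 + 9 \cdot 1^{2}} + 14659\right) - 22434 = \left(\frac{9 \left(55 + 1\right)}{1 + 9 \cdot 1} + 14659\right) - 22434 = \left(9 \frac{1}{1 + 9} \cdot 56 + 14659\right) - 22434 = \left(9 \cdot \frac{1}{10} \cdot 56 + 14659\right) - 22434 = \left(\frac{252}{5} + 14659\right) - 22434 = \frac{73547}{5} - 22434 = - \frac{38623}{5}$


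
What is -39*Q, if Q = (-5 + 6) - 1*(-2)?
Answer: -117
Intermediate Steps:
Q = 3 (Q = 1 + 2 = 3)
-39*Q = -39*3 = -117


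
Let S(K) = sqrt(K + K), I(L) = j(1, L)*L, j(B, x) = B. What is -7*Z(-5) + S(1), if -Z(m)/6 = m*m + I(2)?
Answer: 1134 + sqrt(2) ≈ 1135.4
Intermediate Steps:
I(L) = L (I(L) = 1*L = L)
S(K) = sqrt(2)*sqrt(K) (S(K) = sqrt(2*K) = sqrt(2)*sqrt(K))
Z(m) = -12 - 6*m**2 (Z(m) = -6*(m*m + 2) = -6*(m**2 + 2) = -6*(2 + m**2) = -12 - 6*m**2)
-7*Z(-5) + S(1) = -7*(-12 - 6*(-5)**2) + sqrt(2)*sqrt(1) = -7*(-12 - 6*25) + sqrt(2)*1 = -7*(-12 - 150) + sqrt(2) = -7*(-162) + sqrt(2) = 1134 + sqrt(2)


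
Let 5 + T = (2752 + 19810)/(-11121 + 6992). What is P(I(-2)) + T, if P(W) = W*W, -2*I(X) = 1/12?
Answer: -24883103/2378304 ≈ -10.463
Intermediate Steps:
I(X) = -1/24 (I(X) = -½/12 = -½*1/12 = -1/24)
P(W) = W²
T = -43207/4129 (T = -5 + (2752 + 19810)/(-11121 + 6992) = -5 + 22562/(-4129) = -5 + 22562*(-1/4129) = -5 - 22562/4129 = -43207/4129 ≈ -10.464)
P(I(-2)) + T = (-1/24)² - 43207/4129 = 1/576 - 43207/4129 = -24883103/2378304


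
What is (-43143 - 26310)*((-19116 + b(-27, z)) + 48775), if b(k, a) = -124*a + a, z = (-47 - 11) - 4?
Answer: -2589555105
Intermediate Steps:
z = -62 (z = -58 - 4 = -62)
b(k, a) = -123*a
(-43143 - 26310)*((-19116 + b(-27, z)) + 48775) = (-43143 - 26310)*((-19116 - 123*(-62)) + 48775) = -69453*((-19116 + 7626) + 48775) = -69453*(-11490 + 48775) = -69453*37285 = -2589555105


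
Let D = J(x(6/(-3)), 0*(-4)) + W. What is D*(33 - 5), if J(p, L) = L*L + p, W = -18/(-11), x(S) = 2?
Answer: 1120/11 ≈ 101.82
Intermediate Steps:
W = 18/11 (W = -18*(-1/11) = 18/11 ≈ 1.6364)
J(p, L) = p + L² (J(p, L) = L² + p = p + L²)
D = 40/11 (D = (2 + (0*(-4))²) + 18/11 = (2 + 0²) + 18/11 = (2 + 0) + 18/11 = 2 + 18/11 = 40/11 ≈ 3.6364)
D*(33 - 5) = 40*(33 - 5)/11 = (40/11)*28 = 1120/11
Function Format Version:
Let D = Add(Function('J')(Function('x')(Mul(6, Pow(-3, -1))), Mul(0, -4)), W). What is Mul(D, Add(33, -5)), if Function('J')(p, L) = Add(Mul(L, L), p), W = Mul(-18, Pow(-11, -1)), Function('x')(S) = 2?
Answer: Rational(1120, 11) ≈ 101.82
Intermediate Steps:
W = Rational(18, 11) (W = Mul(-18, Rational(-1, 11)) = Rational(18, 11) ≈ 1.6364)
Function('J')(p, L) = Add(p, Pow(L, 2)) (Function('J')(p, L) = Add(Pow(L, 2), p) = Add(p, Pow(L, 2)))
D = Rational(40, 11) (D = Add(Add(2, Pow(Mul(0, -4), 2)), Rational(18, 11)) = Add(Add(2, Pow(0, 2)), Rational(18, 11)) = Add(Add(2, 0), Rational(18, 11)) = Add(2, Rational(18, 11)) = Rational(40, 11) ≈ 3.6364)
Mul(D, Add(33, -5)) = Mul(Rational(40, 11), Add(33, -5)) = Mul(Rational(40, 11), 28) = Rational(1120, 11)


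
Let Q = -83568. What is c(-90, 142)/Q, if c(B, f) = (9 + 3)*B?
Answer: 45/3482 ≈ 0.012924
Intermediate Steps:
c(B, f) = 12*B
c(-90, 142)/Q = (12*(-90))/(-83568) = -1080*(-1/83568) = 45/3482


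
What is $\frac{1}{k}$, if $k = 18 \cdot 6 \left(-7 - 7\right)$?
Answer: $- \frac{1}{1512} \approx -0.00066138$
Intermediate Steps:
$k = -1512$ ($k = 108 \left(-14\right) = -1512$)
$\frac{1}{k} = \frac{1}{-1512} = - \frac{1}{1512}$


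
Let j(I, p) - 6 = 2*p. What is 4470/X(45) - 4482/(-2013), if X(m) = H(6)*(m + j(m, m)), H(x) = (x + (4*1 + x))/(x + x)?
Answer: 1640121/63074 ≈ 26.003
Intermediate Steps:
j(I, p) = 6 + 2*p
H(x) = (4 + 2*x)/(2*x) (H(x) = (x + (4 + x))/((2*x)) = (4 + 2*x)*(1/(2*x)) = (4 + 2*x)/(2*x))
X(m) = 8 + 4*m (X(m) = ((2 + 6)/6)*(m + (6 + 2*m)) = ((1/6)*8)*(6 + 3*m) = 4*(6 + 3*m)/3 = 8 + 4*m)
4470/X(45) - 4482/(-2013) = 4470/(8 + 4*45) - 4482/(-2013) = 4470/(8 + 180) - 4482*(-1/2013) = 4470/188 + 1494/671 = 4470*(1/188) + 1494/671 = 2235/94 + 1494/671 = 1640121/63074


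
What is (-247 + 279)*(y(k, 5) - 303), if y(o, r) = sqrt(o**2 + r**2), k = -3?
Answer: -9696 + 32*sqrt(34) ≈ -9509.4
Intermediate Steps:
(-247 + 279)*(y(k, 5) - 303) = (-247 + 279)*(sqrt((-3)**2 + 5**2) - 303) = 32*(sqrt(9 + 25) - 303) = 32*(sqrt(34) - 303) = 32*(-303 + sqrt(34)) = -9696 + 32*sqrt(34)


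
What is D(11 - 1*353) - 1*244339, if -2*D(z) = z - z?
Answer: -244339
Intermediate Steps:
D(z) = 0 (D(z) = -(z - z)/2 = -½*0 = 0)
D(11 - 1*353) - 1*244339 = 0 - 1*244339 = 0 - 244339 = -244339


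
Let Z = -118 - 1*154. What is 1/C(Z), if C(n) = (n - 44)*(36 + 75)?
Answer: -1/35076 ≈ -2.8510e-5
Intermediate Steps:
Z = -272 (Z = -118 - 154 = -272)
C(n) = -4884 + 111*n (C(n) = (-44 + n)*111 = -4884 + 111*n)
1/C(Z) = 1/(-4884 + 111*(-272)) = 1/(-4884 - 30192) = 1/(-35076) = -1/35076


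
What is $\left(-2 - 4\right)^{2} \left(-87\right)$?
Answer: $-3132$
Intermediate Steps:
$\left(-2 - 4\right)^{2} \left(-87\right) = \left(-6\right)^{2} \left(-87\right) = 36 \left(-87\right) = -3132$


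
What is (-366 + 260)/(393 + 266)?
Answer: -106/659 ≈ -0.16085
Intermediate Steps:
(-366 + 260)/(393 + 266) = -106/659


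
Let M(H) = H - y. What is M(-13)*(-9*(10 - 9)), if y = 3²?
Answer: 198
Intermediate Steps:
y = 9
M(H) = -9 + H (M(H) = H - 1*9 = H - 9 = -9 + H)
M(-13)*(-9*(10 - 9)) = (-9 - 13)*(-9*(10 - 9)) = -(-198) = -22*(-9) = 198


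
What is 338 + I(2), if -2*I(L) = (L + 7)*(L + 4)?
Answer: 311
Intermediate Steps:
I(L) = -(4 + L)*(7 + L)/2 (I(L) = -(L + 7)*(L + 4)/2 = -(7 + L)*(4 + L)/2 = -(4 + L)*(7 + L)/2)
338 + I(2) = 338 + (-14 - 11/2*2 - ½*2²) = 338 + (-14 - 11 - ½*4) = 338 + (-14 - 11 - 2) = 338 - 27 = 311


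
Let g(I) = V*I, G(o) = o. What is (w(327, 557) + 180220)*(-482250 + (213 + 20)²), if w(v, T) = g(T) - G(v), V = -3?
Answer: -76272065342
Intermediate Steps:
g(I) = -3*I
w(v, T) = -v - 3*T (w(v, T) = -3*T - v = -v - 3*T)
(w(327, 557) + 180220)*(-482250 + (213 + 20)²) = ((-1*327 - 3*557) + 180220)*(-482250 + (213 + 20)²) = ((-327 - 1671) + 180220)*(-482250 + 233²) = (-1998 + 180220)*(-482250 + 54289) = 178222*(-427961) = -76272065342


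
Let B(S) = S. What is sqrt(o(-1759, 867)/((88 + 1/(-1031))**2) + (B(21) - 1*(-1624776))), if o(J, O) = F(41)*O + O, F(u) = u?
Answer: 3*sqrt(1486041566046163)/90727 ≈ 1274.7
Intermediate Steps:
o(J, O) = 42*O (o(J, O) = 41*O + O = 42*O)
sqrt(o(-1759, 867)/((88 + 1/(-1031))**2) + (B(21) - 1*(-1624776))) = sqrt((42*867)/((88 + 1/(-1031))**2) + (21 - 1*(-1624776))) = sqrt(36414/((88 - 1/1031)**2) + (21 + 1624776)) = sqrt(36414/((90727/1031)**2) + 1624797) = sqrt(36414/(8231388529/1062961) + 1624797) = sqrt(36414*(1062961/8231388529) + 1624797) = sqrt(5529523122/1175912647 + 1624797) = sqrt(1910624870630781/1175912647) = 3*sqrt(1486041566046163)/90727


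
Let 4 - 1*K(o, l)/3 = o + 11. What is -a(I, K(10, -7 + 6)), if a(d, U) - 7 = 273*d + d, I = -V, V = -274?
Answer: -75083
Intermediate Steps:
K(o, l) = -21 - 3*o (K(o, l) = 12 - 3*(o + 11) = 12 - 3*(11 + o) = 12 + (-33 - 3*o) = -21 - 3*o)
I = 274 (I = -1*(-274) = 274)
a(d, U) = 7 + 274*d (a(d, U) = 7 + (273*d + d) = 7 + 274*d)
-a(I, K(10, -7 + 6)) = -(7 + 274*274) = -(7 + 75076) = -1*75083 = -75083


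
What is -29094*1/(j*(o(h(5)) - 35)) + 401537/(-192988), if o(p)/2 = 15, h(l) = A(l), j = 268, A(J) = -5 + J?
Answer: 1269183323/64650980 ≈ 19.631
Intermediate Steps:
h(l) = -5 + l
o(p) = 30 (o(p) = 2*15 = 30)
-29094*1/(j*(o(h(5)) - 35)) + 401537/(-192988) = -29094*1/(268*(30 - 35)) + 401537/(-192988) = -29094/((-5*268)) + 401537*(-1/192988) = -29094/(-1340) - 401537/192988 = -29094*(-1/1340) - 401537/192988 = 14547/670 - 401537/192988 = 1269183323/64650980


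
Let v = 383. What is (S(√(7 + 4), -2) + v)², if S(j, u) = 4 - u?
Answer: 151321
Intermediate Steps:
(S(√(7 + 4), -2) + v)² = ((4 - 1*(-2)) + 383)² = ((4 + 2) + 383)² = (6 + 383)² = 389² = 151321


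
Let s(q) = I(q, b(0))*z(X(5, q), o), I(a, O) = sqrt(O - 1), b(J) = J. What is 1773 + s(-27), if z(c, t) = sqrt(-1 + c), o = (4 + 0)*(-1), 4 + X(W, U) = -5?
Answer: 1773 - sqrt(10) ≈ 1769.8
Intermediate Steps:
X(W, U) = -9 (X(W, U) = -4 - 5 = -9)
o = -4 (o = 4*(-1) = -4)
I(a, O) = sqrt(-1 + O)
s(q) = -sqrt(10) (s(q) = sqrt(-1 + 0)*sqrt(-1 - 9) = sqrt(-1)*sqrt(-10) = I*(I*sqrt(10)) = -sqrt(10))
1773 + s(-27) = 1773 - sqrt(10)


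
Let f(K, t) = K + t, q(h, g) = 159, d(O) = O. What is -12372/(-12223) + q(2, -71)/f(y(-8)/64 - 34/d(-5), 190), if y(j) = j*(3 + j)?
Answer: 3310188/1821227 ≈ 1.8176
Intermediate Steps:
-12372/(-12223) + q(2, -71)/f(y(-8)/64 - 34/d(-5), 190) = -12372/(-12223) + 159/((-8*(3 - 8)/64 - 34/(-5)) + 190) = -12372*(-1/12223) + 159/((-8*(-5)*(1/64) - 34*(-1/5)) + 190) = 12372/12223 + 159/((40*(1/64) + 34/5) + 190) = 12372/12223 + 159/((5/8 + 34/5) + 190) = 12372/12223 + 159/(297/40 + 190) = 12372/12223 + 159/(7897/40) = 12372/12223 + 159*(40/7897) = 12372/12223 + 120/149 = 3310188/1821227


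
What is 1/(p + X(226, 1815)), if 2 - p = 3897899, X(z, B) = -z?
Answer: -1/3898123 ≈ -2.5653e-7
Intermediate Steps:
p = -3897897 (p = 2 - 1*3897899 = 2 - 3897899 = -3897897)
1/(p + X(226, 1815)) = 1/(-3897897 - 1*226) = 1/(-3897897 - 226) = 1/(-3898123) = -1/3898123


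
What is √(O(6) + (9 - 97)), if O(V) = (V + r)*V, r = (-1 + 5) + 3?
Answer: I*√10 ≈ 3.1623*I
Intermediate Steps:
r = 7 (r = 4 + 3 = 7)
O(V) = V*(7 + V) (O(V) = (V + 7)*V = (7 + V)*V = V*(7 + V))
√(O(6) + (9 - 97)) = √(6*(7 + 6) + (9 - 97)) = √(6*13 - 88) = √(78 - 88) = √(-10) = I*√10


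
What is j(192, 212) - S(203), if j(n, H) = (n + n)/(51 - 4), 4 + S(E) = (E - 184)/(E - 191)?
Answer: 5971/564 ≈ 10.587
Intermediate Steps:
S(E) = -4 + (-184 + E)/(-191 + E) (S(E) = -4 + (E - 184)/(E - 191) = -4 + (-184 + E)/(-191 + E))
j(n, H) = 2*n/47 (j(n, H) = (2*n)/47 = (2*n)*(1/47) = 2*n/47)
j(192, 212) - S(203) = (2/47)*192 - (580 - 3*203)/(-191 + 203) = 384/47 - (580 - 609)/12 = 384/47 - (-29)/12 = 384/47 - 1*(-29/12) = 384/47 + 29/12 = 5971/564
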